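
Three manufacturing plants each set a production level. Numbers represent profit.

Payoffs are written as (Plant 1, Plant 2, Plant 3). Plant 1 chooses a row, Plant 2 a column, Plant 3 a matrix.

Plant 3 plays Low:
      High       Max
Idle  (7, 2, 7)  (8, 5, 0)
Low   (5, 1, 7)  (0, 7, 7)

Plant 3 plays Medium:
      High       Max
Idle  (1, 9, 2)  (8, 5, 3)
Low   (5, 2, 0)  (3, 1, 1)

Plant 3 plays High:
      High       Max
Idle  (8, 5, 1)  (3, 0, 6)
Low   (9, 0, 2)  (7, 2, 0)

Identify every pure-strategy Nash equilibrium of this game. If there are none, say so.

none

(Idle, High, Low): Plant 2 can switch to Max (2 → 5). Not NE.
(Idle, High, Medium): Plant 1 can switch to Low (1 → 5). Not NE.
(Idle, High, High): Plant 1 can switch to Low (8 → 9). Not NE.
(Idle, Max, Low): Plant 3 can switch to Medium (0 → 3). Not NE.
(Idle, Max, Medium): Plant 2 can switch to High (5 → 9). Not NE.
(Idle, Max, High): Plant 1 can switch to Low (3 → 7). Not NE.
(Low, High, Low): Plant 1 can switch to Idle (5 → 7). Not NE.
(Low, High, Medium): Plant 3 can switch to Low (0 → 7). Not NE.
(Low, High, High): Plant 2 can switch to Max (0 → 2). Not NE.
(Low, Max, Low): Plant 1 can switch to Idle (0 → 8). Not NE.
(Low, Max, Medium): Plant 1 can switch to Idle (3 → 8). Not NE.
(Low, Max, High): Plant 3 can switch to Low (0 → 7). Not NE.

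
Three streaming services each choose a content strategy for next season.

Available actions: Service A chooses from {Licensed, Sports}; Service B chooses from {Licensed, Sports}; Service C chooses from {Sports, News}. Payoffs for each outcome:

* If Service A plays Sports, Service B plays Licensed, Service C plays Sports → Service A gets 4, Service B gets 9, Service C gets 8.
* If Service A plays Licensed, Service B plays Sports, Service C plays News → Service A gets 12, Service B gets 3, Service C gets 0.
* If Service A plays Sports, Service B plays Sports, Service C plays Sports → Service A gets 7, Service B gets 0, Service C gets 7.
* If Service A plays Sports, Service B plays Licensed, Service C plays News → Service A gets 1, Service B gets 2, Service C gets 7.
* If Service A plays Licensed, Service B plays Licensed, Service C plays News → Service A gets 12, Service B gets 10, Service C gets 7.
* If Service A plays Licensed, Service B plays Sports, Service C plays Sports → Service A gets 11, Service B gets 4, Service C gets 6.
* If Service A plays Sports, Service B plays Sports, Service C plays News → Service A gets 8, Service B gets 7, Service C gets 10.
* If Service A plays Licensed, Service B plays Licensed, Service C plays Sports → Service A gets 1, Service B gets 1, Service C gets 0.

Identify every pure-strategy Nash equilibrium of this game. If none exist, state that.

For each player, find the best response to each opponent profile; mutual best responses are the pure NE.
Service A against (Licensed, Sports): payoffs 1, 4 → best response Sports.
Service A against (Licensed, News): payoffs 12, 1 → best response Licensed.
Service A against (Sports, Sports): payoffs 11, 7 → best response Licensed.
Service A against (Sports, News): payoffs 12, 8 → best response Licensed.
Service B against (Licensed, Sports): payoffs 1, 4 → best response Sports.
Service B against (Licensed, News): payoffs 10, 3 → best response Licensed.
Service B against (Sports, Sports): payoffs 9, 0 → best response Licensed.
Service B against (Sports, News): payoffs 2, 7 → best response Sports.
Service C against (Licensed, Licensed): payoffs 0, 7 → best response News.
Service C against (Licensed, Sports): payoffs 6, 0 → best response Sports.
Service C against (Sports, Licensed): payoffs 8, 7 → best response Sports.
Service C against (Sports, Sports): payoffs 7, 10 → best response News.
Mutual best responses: (Licensed, Licensed, News); (Licensed, Sports, Sports); (Sports, Licensed, Sports).

The pure Nash equilibria are (Licensed, Licensed, News); (Licensed, Sports, Sports); (Sports, Licensed, Sports).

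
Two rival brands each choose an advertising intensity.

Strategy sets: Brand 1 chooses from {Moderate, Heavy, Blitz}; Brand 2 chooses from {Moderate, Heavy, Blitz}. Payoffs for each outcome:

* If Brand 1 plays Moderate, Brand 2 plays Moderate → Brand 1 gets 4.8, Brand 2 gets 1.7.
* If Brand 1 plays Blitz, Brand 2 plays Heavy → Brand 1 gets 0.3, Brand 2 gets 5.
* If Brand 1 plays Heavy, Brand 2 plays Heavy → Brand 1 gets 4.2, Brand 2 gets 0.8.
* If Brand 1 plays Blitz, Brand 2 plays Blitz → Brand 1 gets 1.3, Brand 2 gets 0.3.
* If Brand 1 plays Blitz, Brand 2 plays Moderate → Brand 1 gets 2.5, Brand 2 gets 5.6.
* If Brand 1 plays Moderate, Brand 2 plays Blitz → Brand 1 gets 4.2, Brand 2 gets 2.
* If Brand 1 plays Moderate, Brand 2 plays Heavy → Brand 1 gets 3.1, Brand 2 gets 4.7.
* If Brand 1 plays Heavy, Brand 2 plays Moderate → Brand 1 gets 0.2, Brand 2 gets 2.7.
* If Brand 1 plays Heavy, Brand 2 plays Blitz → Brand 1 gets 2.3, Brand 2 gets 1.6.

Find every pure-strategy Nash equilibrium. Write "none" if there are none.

(Moderate, Moderate): Brand 2 can switch to Heavy (1.7 → 4.7). Not NE.
(Moderate, Heavy): Brand 1 can switch to Heavy (3.1 → 4.2). Not NE.
(Moderate, Blitz): Brand 2 can switch to Heavy (2 → 4.7). Not NE.
(Heavy, Moderate): Brand 1 can switch to Moderate (0.2 → 4.8). Not NE.
(Heavy, Heavy): Brand 2 can switch to Moderate (0.8 → 2.7). Not NE.
(Heavy, Blitz): Brand 1 can switch to Moderate (2.3 → 4.2). Not NE.
(Blitz, Moderate): Brand 1 can switch to Moderate (2.5 → 4.8). Not NE.
(Blitz, Heavy): Brand 1 can switch to Moderate (0.3 → 3.1). Not NE.
(Blitz, Blitz): Brand 1 can switch to Moderate (1.3 → 4.2). Not NE.

This game has no pure Nash equilibrium.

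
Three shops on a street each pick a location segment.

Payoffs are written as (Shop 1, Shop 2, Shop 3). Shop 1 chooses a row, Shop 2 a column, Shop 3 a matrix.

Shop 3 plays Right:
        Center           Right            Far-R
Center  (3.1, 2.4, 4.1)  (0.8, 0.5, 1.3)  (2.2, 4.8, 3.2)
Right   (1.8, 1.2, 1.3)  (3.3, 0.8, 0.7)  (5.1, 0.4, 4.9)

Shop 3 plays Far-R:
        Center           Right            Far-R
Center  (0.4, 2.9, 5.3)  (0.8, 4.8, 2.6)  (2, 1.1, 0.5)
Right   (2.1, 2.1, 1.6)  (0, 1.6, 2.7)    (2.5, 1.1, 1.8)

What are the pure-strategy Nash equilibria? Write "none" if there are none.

Pure-strategy Nash equilibria: (Center, Right, Far-R), (Right, Center, Far-R)

Shop 1 against (Center, Right): payoffs 3.1, 1.8 → best response Center.
Shop 1 against (Center, Far-R): payoffs 0.4, 2.1 → best response Right.
Shop 1 against (Right, Right): payoffs 0.8, 3.3 → best response Right.
Shop 1 against (Right, Far-R): payoffs 0.8, 0 → best response Center.
Shop 1 against (Far-R, Right): payoffs 2.2, 5.1 → best response Right.
Shop 1 against (Far-R, Far-R): payoffs 2, 2.5 → best response Right.
Shop 2 against (Center, Right): payoffs 2.4, 0.5, 4.8 → best response Far-R.
Shop 2 against (Center, Far-R): payoffs 2.9, 4.8, 1.1 → best response Right.
Shop 2 against (Right, Right): payoffs 1.2, 0.8, 0.4 → best response Center.
Shop 2 against (Right, Far-R): payoffs 2.1, 1.6, 1.1 → best response Center.
Shop 3 against (Center, Center): payoffs 4.1, 5.3 → best response Far-R.
Shop 3 against (Center, Right): payoffs 1.3, 2.6 → best response Far-R.
Shop 3 against (Center, Far-R): payoffs 3.2, 0.5 → best response Right.
Shop 3 against (Right, Center): payoffs 1.3, 1.6 → best response Far-R.
Shop 3 against (Right, Right): payoffs 0.7, 2.7 → best response Far-R.
Shop 3 against (Right, Far-R): payoffs 4.9, 1.8 → best response Right.
Mutual best responses: (Center, Right, Far-R); (Right, Center, Far-R).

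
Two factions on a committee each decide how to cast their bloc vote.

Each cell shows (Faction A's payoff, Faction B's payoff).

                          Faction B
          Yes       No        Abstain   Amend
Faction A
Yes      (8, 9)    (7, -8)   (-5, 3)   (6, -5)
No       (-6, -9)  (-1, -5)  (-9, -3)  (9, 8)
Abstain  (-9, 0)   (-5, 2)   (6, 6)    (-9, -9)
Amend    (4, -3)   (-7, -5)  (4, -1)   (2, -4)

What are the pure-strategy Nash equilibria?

Check each profile: it is a Nash equilibrium iff no player can strictly gain by switching unilaterally.
(Yes, Yes): Faction A gets 8, best alternative 4; Faction B gets 9, best alternative 3. No profitable deviation — NE.
(Yes, No): Faction B can switch to Yes (-8 → 9). Not NE.
(Yes, Abstain): Faction A can switch to Abstain (-5 → 6). Not NE.
(Yes, Amend): Faction A can switch to No (6 → 9). Not NE.
(No, Yes): Faction A can switch to Yes (-6 → 8). Not NE.
(No, No): Faction A can switch to Yes (-1 → 7). Not NE.
(No, Abstain): Faction A can switch to Yes (-9 → -5). Not NE.
(No, Amend): Faction A gets 9, best alternative 6; Faction B gets 8, best alternative -3. No profitable deviation — NE.
(Abstain, Yes): Faction A can switch to Yes (-9 → 8). Not NE.
(Abstain, No): Faction A can switch to Yes (-5 → 7). Not NE.
(Abstain, Abstain): Faction A gets 6, best alternative 4; Faction B gets 6, best alternative 2. No profitable deviation — NE.
(Abstain, Amend): Faction A can switch to Yes (-9 → 6). Not NE.
(Amend, Yes): Faction A can switch to Yes (4 → 8). Not NE.
(The remaining 3 profiles each have a profitable deviation by the same check.)

The pure Nash equilibria are (Yes, Yes) and (No, Amend) and (Abstain, Abstain).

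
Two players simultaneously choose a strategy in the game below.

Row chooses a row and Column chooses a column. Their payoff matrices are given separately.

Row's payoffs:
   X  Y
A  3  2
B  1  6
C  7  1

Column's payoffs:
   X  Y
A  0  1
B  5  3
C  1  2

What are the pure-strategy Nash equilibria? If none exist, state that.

No pure-strategy Nash equilibrium.

For each strategy profile, look for a profitable unilateral deviation.
(A, X): Row can switch to C (3 → 7). Not NE.
(A, Y): Row can switch to B (2 → 6). Not NE.
(B, X): Row can switch to A (1 → 3). Not NE.
(B, Y): Column can switch to X (3 → 5). Not NE.
(C, X): Column can switch to Y (1 → 2). Not NE.
(C, Y): Row can switch to A (1 → 2). Not NE.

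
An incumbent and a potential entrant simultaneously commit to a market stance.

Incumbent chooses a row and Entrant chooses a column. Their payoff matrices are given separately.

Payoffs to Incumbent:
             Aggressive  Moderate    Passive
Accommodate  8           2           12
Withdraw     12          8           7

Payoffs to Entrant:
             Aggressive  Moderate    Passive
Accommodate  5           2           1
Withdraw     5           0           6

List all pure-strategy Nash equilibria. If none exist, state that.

Incumbent against Aggressive: payoffs 8, 12 → best response Withdraw.
Incumbent against Moderate: payoffs 2, 8 → best response Withdraw.
Incumbent against Passive: payoffs 12, 7 → best response Accommodate.
Entrant against Accommodate: payoffs 5, 2, 1 → best response Aggressive.
Entrant against Withdraw: payoffs 5, 0, 6 → best response Passive.
No profile is a mutual best response for all players.

No pure-strategy Nash equilibrium.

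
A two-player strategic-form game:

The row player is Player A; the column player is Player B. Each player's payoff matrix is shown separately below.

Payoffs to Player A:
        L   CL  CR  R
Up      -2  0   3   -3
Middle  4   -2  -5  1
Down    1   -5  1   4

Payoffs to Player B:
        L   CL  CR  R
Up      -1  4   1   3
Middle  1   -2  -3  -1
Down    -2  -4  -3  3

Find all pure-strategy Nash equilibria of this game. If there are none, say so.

The pure Nash equilibria are (Up, CL); (Middle, L); (Down, R).

For each strategy profile, look for a profitable unilateral deviation.
(Up, L): Player A can switch to Middle (-2 → 4). Not NE.
(Up, CL): Player A gets 0, best alternative -2; Player B gets 4, best alternative 3. No profitable deviation — NE.
(Up, CR): Player B can switch to CL (1 → 4). Not NE.
(Up, R): Player A can switch to Middle (-3 → 1). Not NE.
(Middle, L): Player A gets 4, best alternative 1; Player B gets 1, best alternative -1. No profitable deviation — NE.
(Middle, CL): Player A can switch to Up (-2 → 0). Not NE.
(Middle, CR): Player A can switch to Up (-5 → 3). Not NE.
(Middle, R): Player A can switch to Down (1 → 4). Not NE.
(Down, L): Player A can switch to Middle (1 → 4). Not NE.
(Down, CL): Player A can switch to Up (-5 → 0). Not NE.
(Down, CR): Player A can switch to Up (1 → 3). Not NE.
(Down, R): Player A gets 4, best alternative 1; Player B gets 3, best alternative -2. No profitable deviation — NE.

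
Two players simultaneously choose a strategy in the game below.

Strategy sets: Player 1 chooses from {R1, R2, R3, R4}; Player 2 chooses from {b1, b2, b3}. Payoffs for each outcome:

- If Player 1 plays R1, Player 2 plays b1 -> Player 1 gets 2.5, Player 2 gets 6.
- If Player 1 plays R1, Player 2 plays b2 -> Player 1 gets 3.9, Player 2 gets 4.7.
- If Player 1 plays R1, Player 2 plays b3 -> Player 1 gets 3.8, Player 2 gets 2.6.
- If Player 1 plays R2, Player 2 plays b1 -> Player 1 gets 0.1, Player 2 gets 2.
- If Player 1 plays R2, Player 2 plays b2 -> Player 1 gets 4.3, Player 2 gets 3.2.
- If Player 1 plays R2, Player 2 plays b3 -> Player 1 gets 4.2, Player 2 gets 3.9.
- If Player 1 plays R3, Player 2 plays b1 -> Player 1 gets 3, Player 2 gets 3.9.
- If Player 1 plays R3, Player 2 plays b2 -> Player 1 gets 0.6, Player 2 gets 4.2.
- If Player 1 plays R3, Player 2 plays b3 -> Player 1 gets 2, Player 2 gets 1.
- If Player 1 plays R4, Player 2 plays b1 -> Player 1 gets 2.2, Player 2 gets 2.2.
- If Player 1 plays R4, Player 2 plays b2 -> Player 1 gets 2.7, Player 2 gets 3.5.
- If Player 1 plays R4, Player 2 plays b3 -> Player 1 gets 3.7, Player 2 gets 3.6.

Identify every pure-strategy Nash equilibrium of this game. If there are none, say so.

(R1, b1): Player 1 can switch to R3 (2.5 → 3). Not NE.
(R1, b2): Player 1 can switch to R2 (3.9 → 4.3). Not NE.
(R1, b3): Player 1 can switch to R2 (3.8 → 4.2). Not NE.
(R2, b1): Player 1 can switch to R1 (0.1 → 2.5). Not NE.
(R2, b2): Player 2 can switch to b3 (3.2 → 3.9). Not NE.
(R2, b3): Player 1 gets 4.2, best alternative 3.8; Player 2 gets 3.9, best alternative 3.2. No profitable deviation — NE.
(R3, b1): Player 2 can switch to b2 (3.9 → 4.2). Not NE.
(The remaining 5 profiles each have a profitable deviation by the same check.)

Pure NE: (R2, b3)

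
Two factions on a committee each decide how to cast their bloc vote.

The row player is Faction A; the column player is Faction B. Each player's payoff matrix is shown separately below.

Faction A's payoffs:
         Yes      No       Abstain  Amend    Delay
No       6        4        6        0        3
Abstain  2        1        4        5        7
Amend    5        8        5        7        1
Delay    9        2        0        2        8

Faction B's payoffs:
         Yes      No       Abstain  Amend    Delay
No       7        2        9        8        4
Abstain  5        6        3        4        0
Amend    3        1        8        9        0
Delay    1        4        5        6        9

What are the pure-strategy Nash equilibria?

(No, Yes): Faction A can switch to Delay (6 → 9). Not NE.
(No, No): Faction A can switch to Amend (4 → 8). Not NE.
(No, Abstain): Faction A gets 6, best alternative 5; Faction B gets 9, best alternative 8. No profitable deviation — NE.
(No, Amend): Faction A can switch to Abstain (0 → 5). Not NE.
(No, Delay): Faction A can switch to Abstain (3 → 7). Not NE.
(Abstain, Yes): Faction A can switch to No (2 → 6). Not NE.
(Abstain, No): Faction A can switch to No (1 → 4). Not NE.
(Abstain, Abstain): Faction A can switch to No (4 → 6). Not NE.
(Abstain, Amend): Faction A can switch to Amend (5 → 7). Not NE.
(Abstain, Delay): Faction A can switch to Delay (7 → 8). Not NE.
(Amend, Yes): Faction A can switch to No (5 → 6). Not NE.
(Amend, Amend): Faction A gets 7, best alternative 5; Faction B gets 9, best alternative 8. No profitable deviation — NE.
(Delay, Delay): Faction A gets 8, best alternative 7; Faction B gets 9, best alternative 6. No profitable deviation — NE.
(The remaining 7 profiles each have a profitable deviation by the same check.)

The pure Nash equilibria are (No, Abstain) and (Amend, Amend) and (Delay, Delay).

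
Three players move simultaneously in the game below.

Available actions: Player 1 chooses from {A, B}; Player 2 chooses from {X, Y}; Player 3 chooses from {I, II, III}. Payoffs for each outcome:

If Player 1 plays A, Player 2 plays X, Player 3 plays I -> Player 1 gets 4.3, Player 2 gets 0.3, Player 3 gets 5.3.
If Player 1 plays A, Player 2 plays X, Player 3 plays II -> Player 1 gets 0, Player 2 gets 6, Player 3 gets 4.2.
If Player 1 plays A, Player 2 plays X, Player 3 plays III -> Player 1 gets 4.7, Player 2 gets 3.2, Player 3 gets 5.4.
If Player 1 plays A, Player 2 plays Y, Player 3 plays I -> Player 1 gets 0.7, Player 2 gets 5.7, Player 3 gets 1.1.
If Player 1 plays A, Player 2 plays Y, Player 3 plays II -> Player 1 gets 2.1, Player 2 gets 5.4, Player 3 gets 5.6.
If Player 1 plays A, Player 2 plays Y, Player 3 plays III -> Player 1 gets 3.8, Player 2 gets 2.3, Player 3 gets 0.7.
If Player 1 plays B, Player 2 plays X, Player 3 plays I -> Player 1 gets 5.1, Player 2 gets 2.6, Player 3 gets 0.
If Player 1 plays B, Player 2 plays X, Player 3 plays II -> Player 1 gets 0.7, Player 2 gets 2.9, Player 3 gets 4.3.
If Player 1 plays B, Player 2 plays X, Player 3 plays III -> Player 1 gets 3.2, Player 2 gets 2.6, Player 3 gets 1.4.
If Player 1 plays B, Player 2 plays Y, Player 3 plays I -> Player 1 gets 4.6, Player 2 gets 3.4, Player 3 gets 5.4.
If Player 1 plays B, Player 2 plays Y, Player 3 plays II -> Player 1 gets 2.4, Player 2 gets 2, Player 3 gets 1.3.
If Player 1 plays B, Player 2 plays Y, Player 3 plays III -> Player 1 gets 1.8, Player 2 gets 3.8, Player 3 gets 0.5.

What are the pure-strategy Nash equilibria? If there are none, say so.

Player 1 against (X, I): payoffs 4.3, 5.1 → best response B.
Player 1 against (X, II): payoffs 0, 0.7 → best response B.
Player 1 against (X, III): payoffs 4.7, 3.2 → best response A.
Player 1 against (Y, I): payoffs 0.7, 4.6 → best response B.
Player 1 against (Y, II): payoffs 2.1, 2.4 → best response B.
Player 1 against (Y, III): payoffs 3.8, 1.8 → best response A.
Player 2 against (A, I): payoffs 0.3, 5.7 → best response Y.
Player 2 against (A, II): payoffs 6, 5.4 → best response X.
Player 2 against (A, III): payoffs 3.2, 2.3 → best response X.
Player 2 against (B, I): payoffs 2.6, 3.4 → best response Y.
Player 2 against (B, II): payoffs 2.9, 2 → best response X.
Player 2 against (B, III): payoffs 2.6, 3.8 → best response Y.
Player 3 against (A, X): payoffs 5.3, 4.2, 5.4 → best response III.
Player 3 against (A, Y): payoffs 1.1, 5.6, 0.7 → best response II.
Player 3 against (B, X): payoffs 0, 4.3, 1.4 → best response II.
Player 3 against (B, Y): payoffs 5.4, 1.3, 0.5 → best response I.
Mutual best responses: (A, X, III); (B, X, II); (B, Y, I).

(A, X, III), (B, X, II), (B, Y, I)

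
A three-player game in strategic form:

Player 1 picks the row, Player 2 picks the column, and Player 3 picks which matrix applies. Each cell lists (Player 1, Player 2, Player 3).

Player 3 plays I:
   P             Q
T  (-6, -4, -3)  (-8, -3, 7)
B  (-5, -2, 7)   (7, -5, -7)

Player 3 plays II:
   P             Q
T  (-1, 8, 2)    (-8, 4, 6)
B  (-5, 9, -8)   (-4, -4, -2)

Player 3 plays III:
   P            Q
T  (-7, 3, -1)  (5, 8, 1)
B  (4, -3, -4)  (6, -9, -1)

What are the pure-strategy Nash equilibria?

Player 1 against (P, I): payoffs -6, -5 → best response B.
Player 1 against (P, II): payoffs -1, -5 → best response T.
Player 1 against (P, III): payoffs -7, 4 → best response B.
Player 1 against (Q, I): payoffs -8, 7 → best response B.
Player 1 against (Q, II): payoffs -8, -4 → best response B.
Player 1 against (Q, III): payoffs 5, 6 → best response B.
Player 2 against (T, I): payoffs -4, -3 → best response Q.
Player 2 against (T, II): payoffs 8, 4 → best response P.
Player 2 against (T, III): payoffs 3, 8 → best response Q.
Player 2 against (B, I): payoffs -2, -5 → best response P.
Player 2 against (B, II): payoffs 9, -4 → best response P.
Player 2 against (B, III): payoffs -3, -9 → best response P.
Player 3 against (T, P): payoffs -3, 2, -1 → best response II.
Player 3 against (T, Q): payoffs 7, 6, 1 → best response I.
Player 3 against (B, P): payoffs 7, -8, -4 → best response I.
Player 3 against (B, Q): payoffs -7, -2, -1 → best response III.
Mutual best responses: (T, P, II); (B, P, I).

The pure Nash equilibria are (T, P, II), (B, P, I).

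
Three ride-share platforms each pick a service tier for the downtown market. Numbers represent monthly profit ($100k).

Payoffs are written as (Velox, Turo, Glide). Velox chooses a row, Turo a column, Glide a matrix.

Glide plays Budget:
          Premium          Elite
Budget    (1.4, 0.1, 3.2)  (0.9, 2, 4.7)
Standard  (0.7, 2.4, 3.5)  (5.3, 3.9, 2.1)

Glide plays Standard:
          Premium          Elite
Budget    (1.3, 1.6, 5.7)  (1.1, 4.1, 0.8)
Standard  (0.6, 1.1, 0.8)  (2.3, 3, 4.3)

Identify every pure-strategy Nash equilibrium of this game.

Velox against (Premium, Budget): payoffs 1.4, 0.7 → best response Budget.
Velox against (Premium, Standard): payoffs 1.3, 0.6 → best response Budget.
Velox against (Elite, Budget): payoffs 0.9, 5.3 → best response Standard.
Velox against (Elite, Standard): payoffs 1.1, 2.3 → best response Standard.
Turo against (Budget, Budget): payoffs 0.1, 2 → best response Elite.
Turo against (Budget, Standard): payoffs 1.6, 4.1 → best response Elite.
Turo against (Standard, Budget): payoffs 2.4, 3.9 → best response Elite.
Turo against (Standard, Standard): payoffs 1.1, 3 → best response Elite.
Glide against (Budget, Premium): payoffs 3.2, 5.7 → best response Standard.
Glide against (Budget, Elite): payoffs 4.7, 0.8 → best response Budget.
Glide against (Standard, Premium): payoffs 3.5, 0.8 → best response Budget.
Glide against (Standard, Elite): payoffs 2.1, 4.3 → best response Standard.
Mutual best responses: (Standard, Elite, Standard).

Pure NE: (Standard, Elite, Standard)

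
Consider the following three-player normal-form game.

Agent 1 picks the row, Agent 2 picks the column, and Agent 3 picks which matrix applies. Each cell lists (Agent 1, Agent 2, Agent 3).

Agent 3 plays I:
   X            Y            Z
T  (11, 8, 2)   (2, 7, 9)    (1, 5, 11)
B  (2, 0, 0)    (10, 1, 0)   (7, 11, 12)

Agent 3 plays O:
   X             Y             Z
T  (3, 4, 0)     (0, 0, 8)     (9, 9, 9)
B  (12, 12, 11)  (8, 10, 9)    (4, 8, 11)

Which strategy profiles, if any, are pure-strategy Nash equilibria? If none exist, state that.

(T, X, I); (B, X, O); (B, Z, I)

Mark each player's best response to every combination of opponents' strategies; a profile where every player is best-responding is a pure Nash equilibrium.
Agent 1 against (X, I): payoffs 11, 2 → best response T.
Agent 1 against (X, O): payoffs 3, 12 → best response B.
Agent 1 against (Y, I): payoffs 2, 10 → best response B.
Agent 1 against (Y, O): payoffs 0, 8 → best response B.
Agent 1 against (Z, I): payoffs 1, 7 → best response B.
Agent 1 against (Z, O): payoffs 9, 4 → best response T.
Agent 2 against (T, I): payoffs 8, 7, 5 → best response X.
Agent 2 against (T, O): payoffs 4, 0, 9 → best response Z.
Agent 2 against (B, I): payoffs 0, 1, 11 → best response Z.
Agent 2 against (B, O): payoffs 12, 10, 8 → best response X.
Agent 3 against (T, X): payoffs 2, 0 → best response I.
Agent 3 against (T, Y): payoffs 9, 8 → best response I.
Agent 3 against (T, Z): payoffs 11, 9 → best response I.
Agent 3 against (B, X): payoffs 0, 11 → best response O.
Agent 3 against (B, Y): payoffs 0, 9 → best response O.
Agent 3 against (B, Z): payoffs 12, 11 → best response I.
Mutual best responses: (T, X, I); (B, X, O); (B, Z, I).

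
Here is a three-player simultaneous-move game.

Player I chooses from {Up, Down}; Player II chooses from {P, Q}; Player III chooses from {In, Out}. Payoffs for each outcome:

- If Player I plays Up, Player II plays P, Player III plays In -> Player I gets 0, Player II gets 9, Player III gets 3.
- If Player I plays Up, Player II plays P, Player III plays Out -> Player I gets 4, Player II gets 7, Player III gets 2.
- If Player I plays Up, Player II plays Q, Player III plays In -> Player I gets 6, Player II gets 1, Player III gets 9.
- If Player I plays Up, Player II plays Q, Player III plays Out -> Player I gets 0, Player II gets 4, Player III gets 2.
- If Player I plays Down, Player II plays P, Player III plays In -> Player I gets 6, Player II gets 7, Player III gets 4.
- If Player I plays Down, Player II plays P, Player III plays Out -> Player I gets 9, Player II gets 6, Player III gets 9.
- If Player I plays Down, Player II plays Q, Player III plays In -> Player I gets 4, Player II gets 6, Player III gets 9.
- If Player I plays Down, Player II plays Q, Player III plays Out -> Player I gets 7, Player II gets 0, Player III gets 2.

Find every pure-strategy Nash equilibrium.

(Down, P, Out)

For each strategy profile, look for a profitable unilateral deviation.
(Up, P, In): Player I can switch to Down (0 → 6). Not NE.
(Up, P, Out): Player I can switch to Down (4 → 9). Not NE.
(Up, Q, In): Player II can switch to P (1 → 9). Not NE.
(Up, Q, Out): Player I can switch to Down (0 → 7). Not NE.
(Down, P, In): Player III can switch to Out (4 → 9). Not NE.
(Down, P, Out): Player I gets 9, best alternative 4; Player II gets 6, best alternative 0; Player III gets 9, best alternative 4. No profitable deviation — NE.
(Down, Q, In): Player I can switch to Up (4 → 6). Not NE.
(Down, Q, Out): Player II can switch to P (0 → 6). Not NE.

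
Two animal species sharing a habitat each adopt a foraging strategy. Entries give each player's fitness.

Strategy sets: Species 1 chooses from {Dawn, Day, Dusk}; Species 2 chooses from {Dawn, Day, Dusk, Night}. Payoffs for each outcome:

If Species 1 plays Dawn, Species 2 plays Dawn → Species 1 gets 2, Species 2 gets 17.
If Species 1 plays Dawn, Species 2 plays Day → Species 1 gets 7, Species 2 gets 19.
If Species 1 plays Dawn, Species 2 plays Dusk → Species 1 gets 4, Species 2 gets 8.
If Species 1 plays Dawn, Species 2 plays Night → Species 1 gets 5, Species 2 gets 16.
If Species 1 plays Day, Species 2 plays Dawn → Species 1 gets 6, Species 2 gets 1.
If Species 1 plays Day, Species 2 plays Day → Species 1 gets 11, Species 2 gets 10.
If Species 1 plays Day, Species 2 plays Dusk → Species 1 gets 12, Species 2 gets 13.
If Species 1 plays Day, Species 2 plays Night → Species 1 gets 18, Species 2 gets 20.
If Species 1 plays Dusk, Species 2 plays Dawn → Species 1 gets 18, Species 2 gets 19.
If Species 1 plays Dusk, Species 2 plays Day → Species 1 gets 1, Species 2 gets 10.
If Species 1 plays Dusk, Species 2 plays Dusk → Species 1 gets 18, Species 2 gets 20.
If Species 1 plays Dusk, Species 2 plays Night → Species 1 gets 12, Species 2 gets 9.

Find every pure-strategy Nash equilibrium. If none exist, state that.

(Day, Night), (Dusk, Dusk)

Mark each player's best response to every combination of opponents' strategies; a profile where every player is best-responding is a pure Nash equilibrium.
Species 1 against Dawn: payoffs 2, 6, 18 → best response Dusk.
Species 1 against Day: payoffs 7, 11, 1 → best response Day.
Species 1 against Dusk: payoffs 4, 12, 18 → best response Dusk.
Species 1 against Night: payoffs 5, 18, 12 → best response Day.
Species 2 against Dawn: payoffs 17, 19, 8, 16 → best response Day.
Species 2 against Day: payoffs 1, 10, 13, 20 → best response Night.
Species 2 against Dusk: payoffs 19, 10, 20, 9 → best response Dusk.
Mutual best responses: (Day, Night); (Dusk, Dusk).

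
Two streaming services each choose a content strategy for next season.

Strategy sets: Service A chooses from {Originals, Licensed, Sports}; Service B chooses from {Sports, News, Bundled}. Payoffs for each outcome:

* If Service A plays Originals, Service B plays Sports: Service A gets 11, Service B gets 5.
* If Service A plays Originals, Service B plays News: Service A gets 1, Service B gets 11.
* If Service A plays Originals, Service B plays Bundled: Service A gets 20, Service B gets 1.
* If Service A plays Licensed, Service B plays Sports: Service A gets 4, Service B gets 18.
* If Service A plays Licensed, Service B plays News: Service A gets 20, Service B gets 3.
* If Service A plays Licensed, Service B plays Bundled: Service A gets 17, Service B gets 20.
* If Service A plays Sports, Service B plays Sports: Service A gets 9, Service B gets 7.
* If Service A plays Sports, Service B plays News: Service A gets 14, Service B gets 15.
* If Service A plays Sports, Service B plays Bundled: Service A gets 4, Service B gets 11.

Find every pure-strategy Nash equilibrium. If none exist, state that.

For each strategy profile, look for a profitable unilateral deviation.
(Originals, Sports): Service B can switch to News (5 → 11). Not NE.
(Originals, News): Service A can switch to Licensed (1 → 20). Not NE.
(Originals, Bundled): Service B can switch to Sports (1 → 5). Not NE.
(Licensed, Sports): Service A can switch to Originals (4 → 11). Not NE.
(Licensed, News): Service B can switch to Sports (3 → 18). Not NE.
(Licensed, Bundled): Service A can switch to Originals (17 → 20). Not NE.
(Sports, Sports): Service A can switch to Originals (9 → 11). Not NE.
(Sports, News): Service A can switch to Licensed (14 → 20). Not NE.
(The remaining 1 profile has a profitable deviation by the same check.)

No pure-strategy Nash equilibrium.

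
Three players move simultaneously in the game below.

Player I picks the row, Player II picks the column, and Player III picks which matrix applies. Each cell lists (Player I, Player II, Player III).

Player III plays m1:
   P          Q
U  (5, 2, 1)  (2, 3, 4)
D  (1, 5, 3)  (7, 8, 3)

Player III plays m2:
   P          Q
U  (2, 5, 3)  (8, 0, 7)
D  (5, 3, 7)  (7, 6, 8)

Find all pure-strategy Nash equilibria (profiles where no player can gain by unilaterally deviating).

Check each profile: it is a Nash equilibrium iff no player can strictly gain by switching unilaterally.
(U, P, m1): Player II can switch to Q (2 → 3). Not NE.
(U, P, m2): Player I can switch to D (2 → 5). Not NE.
(U, Q, m1): Player I can switch to D (2 → 7). Not NE.
(U, Q, m2): Player II can switch to P (0 → 5). Not NE.
(D, P, m1): Player I can switch to U (1 → 5). Not NE.
(D, P, m2): Player II can switch to Q (3 → 6). Not NE.
(D, Q, m1): Player III can switch to m2 (3 → 8). Not NE.
(D, Q, m2): Player I can switch to U (7 → 8). Not NE.

This game has no pure Nash equilibrium.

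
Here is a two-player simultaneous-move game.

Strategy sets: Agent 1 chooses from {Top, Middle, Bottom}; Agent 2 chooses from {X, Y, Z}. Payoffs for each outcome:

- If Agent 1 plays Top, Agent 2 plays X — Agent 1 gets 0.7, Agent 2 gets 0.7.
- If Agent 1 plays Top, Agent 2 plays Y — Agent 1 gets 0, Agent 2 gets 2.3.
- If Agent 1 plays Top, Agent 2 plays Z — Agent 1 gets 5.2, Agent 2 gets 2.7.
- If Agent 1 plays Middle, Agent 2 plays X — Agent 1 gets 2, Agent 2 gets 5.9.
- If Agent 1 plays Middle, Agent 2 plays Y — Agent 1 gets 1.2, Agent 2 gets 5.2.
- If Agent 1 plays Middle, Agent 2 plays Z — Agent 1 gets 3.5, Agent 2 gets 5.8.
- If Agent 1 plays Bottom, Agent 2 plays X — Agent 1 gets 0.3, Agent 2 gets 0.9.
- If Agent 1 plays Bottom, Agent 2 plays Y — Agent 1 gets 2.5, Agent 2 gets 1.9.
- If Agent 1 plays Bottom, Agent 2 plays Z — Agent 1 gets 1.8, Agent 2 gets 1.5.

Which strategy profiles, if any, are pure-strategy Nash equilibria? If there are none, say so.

(Top, Z), (Middle, X), (Bottom, Y)

(Top, X): Agent 1 can switch to Middle (0.7 → 2). Not NE.
(Top, Y): Agent 1 can switch to Middle (0 → 1.2). Not NE.
(Top, Z): Agent 1 gets 5.2, best alternative 3.5; Agent 2 gets 2.7, best alternative 2.3. No profitable deviation — NE.
(Middle, X): Agent 1 gets 2, best alternative 0.7; Agent 2 gets 5.9, best alternative 5.8. No profitable deviation — NE.
(Middle, Y): Agent 1 can switch to Bottom (1.2 → 2.5). Not NE.
(Middle, Z): Agent 1 can switch to Top (3.5 → 5.2). Not NE.
(Bottom, X): Agent 1 can switch to Top (0.3 → 0.7). Not NE.
(Bottom, Y): Agent 1 gets 2.5, best alternative 1.2; Agent 2 gets 1.9, best alternative 1.5. No profitable deviation — NE.
(Bottom, Z): Agent 1 can switch to Top (1.8 → 5.2). Not NE.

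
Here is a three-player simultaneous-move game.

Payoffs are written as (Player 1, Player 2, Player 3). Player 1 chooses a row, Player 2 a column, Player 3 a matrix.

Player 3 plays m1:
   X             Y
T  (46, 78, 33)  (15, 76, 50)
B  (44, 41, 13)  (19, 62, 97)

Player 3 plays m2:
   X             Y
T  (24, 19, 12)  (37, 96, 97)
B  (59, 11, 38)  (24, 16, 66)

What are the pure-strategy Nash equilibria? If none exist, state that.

(T, X, m1): Player 1 gets 46, best alternative 44; Player 2 gets 78, best alternative 76; Player 3 gets 33, best alternative 12. No profitable deviation — NE.
(T, X, m2): Player 1 can switch to B (24 → 59). Not NE.
(T, Y, m1): Player 1 can switch to B (15 → 19). Not NE.
(T, Y, m2): Player 1 gets 37, best alternative 24; Player 2 gets 96, best alternative 19; Player 3 gets 97, best alternative 50. No profitable deviation — NE.
(B, X, m1): Player 1 can switch to T (44 → 46). Not NE.
(B, X, m2): Player 2 can switch to Y (11 → 16). Not NE.
(B, Y, m1): Player 1 gets 19, best alternative 15; Player 2 gets 62, best alternative 41; Player 3 gets 97, best alternative 66. No profitable deviation — NE.
(B, Y, m2): Player 1 can switch to T (24 → 37). Not NE.

(T, X, m1); (T, Y, m2); (B, Y, m1)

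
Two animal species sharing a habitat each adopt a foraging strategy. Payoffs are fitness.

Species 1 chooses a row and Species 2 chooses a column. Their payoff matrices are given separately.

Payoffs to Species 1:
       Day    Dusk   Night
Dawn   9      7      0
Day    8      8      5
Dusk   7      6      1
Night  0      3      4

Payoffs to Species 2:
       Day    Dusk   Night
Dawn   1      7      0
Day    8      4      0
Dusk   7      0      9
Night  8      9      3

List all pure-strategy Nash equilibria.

For each strategy profile, look for a profitable unilateral deviation.
(Dawn, Day): Species 2 can switch to Dusk (1 → 7). Not NE.
(Dawn, Dusk): Species 1 can switch to Day (7 → 8). Not NE.
(Dawn, Night): Species 1 can switch to Day (0 → 5). Not NE.
(Day, Day): Species 1 can switch to Dawn (8 → 9). Not NE.
(Day, Dusk): Species 2 can switch to Day (4 → 8). Not NE.
(Day, Night): Species 2 can switch to Day (0 → 8). Not NE.
(Dusk, Day): Species 1 can switch to Dawn (7 → 9). Not NE.
(Dusk, Dusk): Species 1 can switch to Dawn (6 → 7). Not NE.
(Dusk, Night): Species 1 can switch to Day (1 → 5). Not NE.
(Night, Day): Species 1 can switch to Dawn (0 → 9). Not NE.
(Night, Dusk): Species 1 can switch to Dawn (3 → 7). Not NE.
(Night, Night): Species 1 can switch to Day (4 → 5). Not NE.

There is no pure-strategy Nash equilibrium.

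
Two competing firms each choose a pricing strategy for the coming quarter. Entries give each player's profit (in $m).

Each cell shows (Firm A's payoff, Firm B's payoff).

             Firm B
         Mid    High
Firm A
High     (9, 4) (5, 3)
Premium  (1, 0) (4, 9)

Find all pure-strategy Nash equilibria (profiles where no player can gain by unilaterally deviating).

For each player, find the best response to each opponent profile; mutual best responses are the pure NE.
Firm A against Mid: payoffs 9, 1 → best response High.
Firm A against High: payoffs 5, 4 → best response High.
Firm B against High: payoffs 4, 3 → best response Mid.
Firm B against Premium: payoffs 0, 9 → best response High.
Mutual best responses: (High, Mid).

Pure NE: (High, Mid)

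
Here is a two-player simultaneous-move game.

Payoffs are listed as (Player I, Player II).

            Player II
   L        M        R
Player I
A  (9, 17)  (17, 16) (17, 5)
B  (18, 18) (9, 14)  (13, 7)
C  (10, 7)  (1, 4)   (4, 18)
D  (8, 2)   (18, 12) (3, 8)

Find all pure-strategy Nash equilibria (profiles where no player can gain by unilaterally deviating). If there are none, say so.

(B, L); (D, M)

Mark each player's best response to every combination of opponents' strategies; a profile where every player is best-responding is a pure Nash equilibrium.
Player I against L: payoffs 9, 18, 10, 8 → best response B.
Player I against M: payoffs 17, 9, 1, 18 → best response D.
Player I against R: payoffs 17, 13, 4, 3 → best response A.
Player II against A: payoffs 17, 16, 5 → best response L.
Player II against B: payoffs 18, 14, 7 → best response L.
Player II against C: payoffs 7, 4, 18 → best response R.
Player II against D: payoffs 2, 12, 8 → best response M.
Mutual best responses: (B, L); (D, M).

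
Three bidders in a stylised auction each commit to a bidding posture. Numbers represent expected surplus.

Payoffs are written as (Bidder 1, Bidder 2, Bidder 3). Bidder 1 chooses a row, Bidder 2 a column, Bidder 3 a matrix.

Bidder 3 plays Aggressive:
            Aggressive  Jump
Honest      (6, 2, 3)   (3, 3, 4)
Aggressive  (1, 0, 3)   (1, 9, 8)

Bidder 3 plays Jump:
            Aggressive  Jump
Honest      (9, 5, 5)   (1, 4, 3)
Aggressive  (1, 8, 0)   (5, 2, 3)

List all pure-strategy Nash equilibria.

Mark each player's best response to every combination of opponents' strategies; a profile where every player is best-responding is a pure Nash equilibrium.
Bidder 1 against (Aggressive, Aggressive): payoffs 6, 1 → best response Honest.
Bidder 1 against (Aggressive, Jump): payoffs 9, 1 → best response Honest.
Bidder 1 against (Jump, Aggressive): payoffs 3, 1 → best response Honest.
Bidder 1 against (Jump, Jump): payoffs 1, 5 → best response Aggressive.
Bidder 2 against (Honest, Aggressive): payoffs 2, 3 → best response Jump.
Bidder 2 against (Honest, Jump): payoffs 5, 4 → best response Aggressive.
Bidder 2 against (Aggressive, Aggressive): payoffs 0, 9 → best response Jump.
Bidder 2 against (Aggressive, Jump): payoffs 8, 2 → best response Aggressive.
Bidder 3 against (Honest, Aggressive): payoffs 3, 5 → best response Jump.
Bidder 3 against (Honest, Jump): payoffs 4, 3 → best response Aggressive.
Bidder 3 against (Aggressive, Aggressive): payoffs 3, 0 → best response Aggressive.
Bidder 3 against (Aggressive, Jump): payoffs 8, 3 → best response Aggressive.
Mutual best responses: (Honest, Aggressive, Jump); (Honest, Jump, Aggressive).

The pure Nash equilibria are (Honest, Aggressive, Jump); (Honest, Jump, Aggressive).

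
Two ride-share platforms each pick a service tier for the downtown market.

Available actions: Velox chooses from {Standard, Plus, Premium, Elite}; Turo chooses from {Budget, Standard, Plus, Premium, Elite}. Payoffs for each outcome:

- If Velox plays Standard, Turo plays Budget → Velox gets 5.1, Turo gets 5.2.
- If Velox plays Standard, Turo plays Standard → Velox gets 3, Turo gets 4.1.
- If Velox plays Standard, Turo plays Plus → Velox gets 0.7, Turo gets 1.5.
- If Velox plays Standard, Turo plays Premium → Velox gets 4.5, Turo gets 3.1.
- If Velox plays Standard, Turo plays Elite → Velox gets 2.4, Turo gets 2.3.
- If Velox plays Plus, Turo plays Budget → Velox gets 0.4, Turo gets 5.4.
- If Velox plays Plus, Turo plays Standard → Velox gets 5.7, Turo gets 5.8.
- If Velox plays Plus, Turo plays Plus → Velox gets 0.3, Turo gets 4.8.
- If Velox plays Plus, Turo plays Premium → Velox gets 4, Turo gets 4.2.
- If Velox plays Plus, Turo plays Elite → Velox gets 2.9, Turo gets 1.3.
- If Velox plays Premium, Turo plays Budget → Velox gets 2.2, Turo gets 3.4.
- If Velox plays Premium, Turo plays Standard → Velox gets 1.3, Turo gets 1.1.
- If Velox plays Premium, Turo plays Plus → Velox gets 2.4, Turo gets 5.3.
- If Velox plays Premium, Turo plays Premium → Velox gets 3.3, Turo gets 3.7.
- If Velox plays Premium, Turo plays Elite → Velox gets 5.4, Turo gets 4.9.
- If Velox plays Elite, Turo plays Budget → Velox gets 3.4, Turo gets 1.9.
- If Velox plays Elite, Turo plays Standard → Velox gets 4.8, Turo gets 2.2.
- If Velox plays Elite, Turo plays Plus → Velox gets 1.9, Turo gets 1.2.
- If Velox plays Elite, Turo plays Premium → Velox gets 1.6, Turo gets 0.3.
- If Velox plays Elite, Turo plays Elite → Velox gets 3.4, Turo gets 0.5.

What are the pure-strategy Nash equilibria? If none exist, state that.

Velox against Budget: payoffs 5.1, 0.4, 2.2, 3.4 → best response Standard.
Velox against Standard: payoffs 3, 5.7, 1.3, 4.8 → best response Plus.
Velox against Plus: payoffs 0.7, 0.3, 2.4, 1.9 → best response Premium.
Velox against Premium: payoffs 4.5, 4, 3.3, 1.6 → best response Standard.
Velox against Elite: payoffs 2.4, 2.9, 5.4, 3.4 → best response Premium.
Turo against Standard: payoffs 5.2, 4.1, 1.5, 3.1, 2.3 → best response Budget.
Turo against Plus: payoffs 5.4, 5.8, 4.8, 4.2, 1.3 → best response Standard.
Turo against Premium: payoffs 3.4, 1.1, 5.3, 3.7, 4.9 → best response Plus.
Turo against Elite: payoffs 1.9, 2.2, 1.2, 0.3, 0.5 → best response Standard.
Mutual best responses: (Standard, Budget); (Plus, Standard); (Premium, Plus).

(Standard, Budget) and (Plus, Standard) and (Premium, Plus)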